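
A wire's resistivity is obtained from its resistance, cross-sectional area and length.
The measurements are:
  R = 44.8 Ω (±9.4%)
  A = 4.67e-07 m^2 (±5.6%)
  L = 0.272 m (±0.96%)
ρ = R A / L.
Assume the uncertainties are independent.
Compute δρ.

8.45e-06 Ω·m

Relative error in a monomial: (δρ/ρ)² = Σ (nᵢ · δxᵢ/xᵢ)².
  (1·δR/R)² = (1×0.0940)² = 0.00884;  (1·δA/A)² = (1×0.0560)² = 0.00314;  (-1·δL/L)² = (-1×0.00960)² = 9.22e-05
δρ/ρ = √(0.0121) = 0.110
ρ = 7.69e-05 Ω·m, so δρ = 0.110 × 7.69e-05 = 8.45e-06 Ω·m.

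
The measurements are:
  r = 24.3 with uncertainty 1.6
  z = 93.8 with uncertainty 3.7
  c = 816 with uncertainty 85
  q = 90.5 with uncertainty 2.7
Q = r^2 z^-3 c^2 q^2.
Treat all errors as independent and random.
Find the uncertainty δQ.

Relative error in a monomial: (δQ/Q)² = Σ (nᵢ · δxᵢ/xᵢ)².
  (2·δr/r)² = (2×0.0658)² = 0.0173;  (-3·δz/z)² = (-3×0.0394)² = 0.0140;  (2·δc/c)² = (2×0.104)² = 0.0434;  (2·δq/q)² = (2×0.0298)² = 0.00356
δQ/Q = √(0.0783) = 0.280
Q = 3.9e+06, so δQ = 0.280 × 3.9e+06 = 1.09e+06.

1.09e+06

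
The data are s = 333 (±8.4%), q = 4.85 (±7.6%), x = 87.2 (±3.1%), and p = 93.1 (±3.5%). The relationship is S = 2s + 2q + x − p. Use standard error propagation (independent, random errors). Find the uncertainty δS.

56.1

S is a linear combination, so absolute uncertainties add in quadrature:
  (2·δs)² = 3130;  (2·δq)² = 0.543;  (δx)² = 7.31;  (δp)² = 10.6
δS = √(3150) = 56.1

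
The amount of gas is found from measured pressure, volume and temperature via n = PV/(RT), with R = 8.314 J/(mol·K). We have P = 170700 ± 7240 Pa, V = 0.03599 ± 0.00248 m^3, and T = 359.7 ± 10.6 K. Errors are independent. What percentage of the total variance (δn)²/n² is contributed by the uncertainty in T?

11.7%

(δn/n)² = (1·δP/P)² + (1·δV/V)² + (-1·δT/T)²
  P term: (1×0.0424)² = 0.00180
  V term: (1×0.0689)² = 0.00475
  T term: (-1×0.0295)² = 0.000868
Total = 0.00742. Share from T = 0.000868/0.00742 = 0.117.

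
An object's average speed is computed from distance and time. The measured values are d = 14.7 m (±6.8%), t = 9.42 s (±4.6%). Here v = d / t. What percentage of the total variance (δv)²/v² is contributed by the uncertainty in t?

31.4%

(δv/v)² = (1·δd/d)² + (-1·δt/t)²
  d term: (1×0.0680)² = 0.00462
  t term: (-1×0.0460)² = 0.00212
Total = 0.00674. Share from t = 0.00212/0.00674 = 0.314.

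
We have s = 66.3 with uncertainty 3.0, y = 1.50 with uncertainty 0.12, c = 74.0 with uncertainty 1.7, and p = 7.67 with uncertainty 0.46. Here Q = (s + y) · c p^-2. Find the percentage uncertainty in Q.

13.0%

Let u = s + y = 67.8. δu = √(δs² + δy²) = √(9.00 + 0.0144) = 3.00, so δu/u = 0.0443.
Q is then a monomial in u, c, p:
δQ/Q = √((δu/u)² + (1·δc/c)² + (-2·δp/p)²) = √(0.00196 + 0.000528 + 0.0144) = 0.130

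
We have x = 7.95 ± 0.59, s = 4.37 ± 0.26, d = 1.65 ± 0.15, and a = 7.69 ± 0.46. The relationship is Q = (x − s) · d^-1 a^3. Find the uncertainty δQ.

266

Let u = x − s = 3.58. δu = √(δx² + δs²) = √(0.348 + 0.0676) = 0.645, so δu/u = 0.180.
Q is then a monomial in u, d, a:
δQ/Q = √((δu/u)² + (-1·δd/d)² + (3·δa/a)²) = √(0.0324 + 0.00826 + 0.0322) = 0.270
Q = 987, so δQ = 0.270 × 987 = 266.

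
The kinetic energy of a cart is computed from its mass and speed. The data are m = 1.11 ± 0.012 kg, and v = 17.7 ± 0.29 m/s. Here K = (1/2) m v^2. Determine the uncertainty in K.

6.00 J

Since K is a product/quotient, work with relative uncertainties:
  (1·δm/m)² = (1×0.0108)² = 0.000117;  (2·δv/v)² = (2×0.0164)² = 0.00107
δK/K = √(0.00119) = 0.0345
K = 174 J, so δK = 0.0345 × 174 = 6.00 J.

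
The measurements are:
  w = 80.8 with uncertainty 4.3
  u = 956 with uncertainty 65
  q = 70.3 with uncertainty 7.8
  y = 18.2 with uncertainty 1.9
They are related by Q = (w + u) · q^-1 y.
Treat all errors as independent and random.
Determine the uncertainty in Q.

44.2

Let h = w + u = 1040. δh = √(δw² + δu²) = √(18.5 + 4220) = 65.1, so δh/h = 0.0628.
Q is then a monomial in h, q, y:
δQ/Q = √((δh/h)² + (-1·δq/q)² + (1·δy/y)²) = √(0.00395 + 0.0123 + 0.0109) = 0.165
Q = 268, so δQ = 0.165 × 268 = 44.2.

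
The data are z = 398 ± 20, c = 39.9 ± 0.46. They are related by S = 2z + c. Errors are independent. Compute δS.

40.0

S is a linear combination, so absolute uncertainties add in quadrature:
  (2·δz)² = 1600;  (δc)² = 0.212
δS = √(1600) = 40.0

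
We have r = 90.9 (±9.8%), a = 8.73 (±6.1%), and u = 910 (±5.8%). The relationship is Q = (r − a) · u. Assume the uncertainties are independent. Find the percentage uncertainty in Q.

12.3%

Let w = r − a = 82.2. δw = √(δr² + δa²) = √(79.4 + 0.284) = 8.92, so δw/w = 0.109.
Q is then a monomial in w, u:
δQ/Q = √((δw/w)² + (1·δu/u)²) = √(0.0118 + 0.00336) = 0.123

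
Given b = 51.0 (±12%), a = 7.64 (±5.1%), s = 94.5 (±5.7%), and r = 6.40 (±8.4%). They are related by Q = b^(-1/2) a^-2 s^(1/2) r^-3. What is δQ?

For a monomial Q ∝ b^(-1/2), a^-2, s^(1/2), r^-3, fractional errors add in quadrature:
  (−½·δb/b)² = (-0.5×0.120)² = 0.00360;  (-2·δa/a)² = (-2×0.0510)² = 0.0104;  (½·δs/s)² = (0.5×0.0570)² = 0.000812;  (-3·δr/r)² = (-3×0.0840)² = 0.0635
δQ/Q = √(0.0783) = 0.280
Q = 8.9e-05, so δQ = 0.280 × 8.9e-05 = 2.49e-05.

2.49e-05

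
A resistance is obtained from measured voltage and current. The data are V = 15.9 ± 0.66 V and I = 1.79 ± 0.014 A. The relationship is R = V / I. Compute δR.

0.375 Ω

R is a product of powers, so relative uncertainties combine in quadrature:
  (1·δV/V)² = (1×0.0415)² = 0.00172;  (-1·δI/I)² = (-1×0.00782)² = 6.12e-05
δR/R = √(0.00178) = 0.0422
R = 8.88 Ω, so δR = 0.0422 × 8.88 = 0.375 Ω.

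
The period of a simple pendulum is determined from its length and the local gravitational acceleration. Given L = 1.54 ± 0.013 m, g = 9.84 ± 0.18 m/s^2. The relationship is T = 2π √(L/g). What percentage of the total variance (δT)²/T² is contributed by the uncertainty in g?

82.4%

(δT/T)² = (½·δL/L)² + (−½·δg/g)²
  L term: (0.5×0.00844)² = 1.78e-05
  g term: (-0.5×0.0183)² = 8.37e-05
Total = 0.000101. Share from g = 8.37e-05/0.000101 = 0.824.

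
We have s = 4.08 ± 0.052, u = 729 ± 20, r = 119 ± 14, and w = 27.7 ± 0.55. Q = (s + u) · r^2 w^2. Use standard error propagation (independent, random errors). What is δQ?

Let h = s + u = 733. δh = √(δs² + δu²) = √(0.00270 + 400) = 20.0, so δh/h = 0.0273.
Q is then a monomial in h, r, w:
δQ/Q = √((δh/h)² + (2·δr/r)² + (2·δw/w)²) = √(0.000744 + 0.0554 + 0.00158) = 0.240
Q = 7.97e+09, so δQ = 0.240 × 7.97e+09 = 1.91e+09.

1.91e+09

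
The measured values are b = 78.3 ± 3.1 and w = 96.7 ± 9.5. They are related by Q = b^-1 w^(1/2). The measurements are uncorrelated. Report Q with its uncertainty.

Products/powers → add relative errors in quadrature, weighted by exponent:
  (-1·δb/b)² = (-1×0.0396)² = 0.00157;  (½·δw/w)² = (0.5×0.0982)² = 0.00241
δQ/Q = √(0.00398) = 0.0631
Q = 0.126, so δQ = 0.0631 × 0.126 = 0.00792.

0.126 ± 0.00792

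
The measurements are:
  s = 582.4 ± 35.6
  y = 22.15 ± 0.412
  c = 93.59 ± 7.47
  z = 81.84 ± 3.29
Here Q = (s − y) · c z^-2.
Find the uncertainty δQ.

1.02

Let u = s − y = 560.2. δu = √(δs² + δy²) = √(1270 + 0.170) = 35.6, so δu/u = 0.0635.
Q is then a monomial in u, c, z:
δQ/Q = √((δu/u)² + (1·δc/c)² + (-2·δz/z)²) = √(0.00404 + 0.00637 + 0.00646) = 0.130
Q = 7.829, so δQ = 0.130 × 7.829 = 1.02.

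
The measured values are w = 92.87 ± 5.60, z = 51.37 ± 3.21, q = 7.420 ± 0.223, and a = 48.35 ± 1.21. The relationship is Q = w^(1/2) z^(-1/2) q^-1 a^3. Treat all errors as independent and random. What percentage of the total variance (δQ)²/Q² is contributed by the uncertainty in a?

66.9%

(δQ/Q)² = (½·δw/w)² + (−½·δz/z)² + (-1·δq/q)² + (3·δa/a)²
  w term: (0.5×0.0603)² = 0.000909
  z term: (-0.5×0.0625)² = 0.000976
  q term: (-1×0.0301)² = 0.000903
  a term: (3×0.0250)² = 0.00564
Total = 0.00843. Share from a = 0.00564/0.00843 = 0.669.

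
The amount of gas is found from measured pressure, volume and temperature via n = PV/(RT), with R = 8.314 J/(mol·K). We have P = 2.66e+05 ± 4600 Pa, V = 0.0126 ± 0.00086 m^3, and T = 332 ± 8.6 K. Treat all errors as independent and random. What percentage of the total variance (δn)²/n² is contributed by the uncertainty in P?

(δn/n)² = (1·δP/P)² + (1·δV/V)² + (-1·δT/T)²
  P term: (1×0.0173)² = 0.000299
  V term: (1×0.0683)² = 0.00466
  T term: (-1×0.0259)² = 0.000671
Total = 0.00563. Share from P = 0.000299/0.00563 = 0.0531.

5.31%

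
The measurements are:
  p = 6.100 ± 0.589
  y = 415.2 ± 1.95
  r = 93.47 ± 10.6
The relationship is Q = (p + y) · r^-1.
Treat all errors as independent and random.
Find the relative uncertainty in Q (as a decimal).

0.114

Let u = p + y = 421.3. δu = √(δp² + δy²) = √(0.347 + 3.80) = 2.04, so δu/u = 0.00484.
Q is then a monomial in u, r:
δQ/Q = √((δu/u)² + (-1·δr/r)²) = √(2.34e-05 + 0.0129) = 0.114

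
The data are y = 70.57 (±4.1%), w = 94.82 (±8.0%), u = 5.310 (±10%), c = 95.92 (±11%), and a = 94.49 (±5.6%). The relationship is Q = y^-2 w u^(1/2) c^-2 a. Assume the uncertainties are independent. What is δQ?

Relative error in a monomial: (δQ/Q)² = Σ (nᵢ · δxᵢ/xᵢ)².
  (-2·δy/y)² = (-2×0.0410)² = 0.00672;  (1·δw/w)² = (1×0.0800)² = 0.00640;  (½·δu/u)² = (0.5×0.100)² = 0.00250;  (-2·δc/c)² = (-2×0.110)² = 0.0484;  (1·δa/a)² = (1×0.0560)² = 0.00314
δQ/Q = √(0.0672) = 0.259
Q = 0.0004506, so δQ = 0.259 × 0.0004506 = 0.000117.

0.000117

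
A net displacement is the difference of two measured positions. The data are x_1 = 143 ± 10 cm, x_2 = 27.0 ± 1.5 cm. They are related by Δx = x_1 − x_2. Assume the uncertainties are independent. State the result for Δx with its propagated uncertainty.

116 ± 10.1 cm

Each term contributes (cᵢ δxᵢ)² to (δΔx)²:
  (δx_1)² = 100;  (δx_2)² = 2.25
δΔx = √(102) = 10.1 cm
Δx = 116 cm.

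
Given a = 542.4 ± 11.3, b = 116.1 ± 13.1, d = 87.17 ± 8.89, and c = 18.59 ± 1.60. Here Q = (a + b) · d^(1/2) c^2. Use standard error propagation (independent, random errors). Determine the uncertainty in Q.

Let u = a + b = 658.5. δu = √(δa² + δb²) = √(128 + 172) = 17.3, so δu/u = 0.0263.
Q is then a monomial in u, d, c:
δQ/Q = √((δu/u)² + (½·δd/d)² + (2·δc/c)²) = √(0.000690 + 0.00260 + 0.0296) = 0.181
Q = 2.125e+06, so δQ = 0.181 × 2.125e+06 = 3.86e+05.

3.86e+05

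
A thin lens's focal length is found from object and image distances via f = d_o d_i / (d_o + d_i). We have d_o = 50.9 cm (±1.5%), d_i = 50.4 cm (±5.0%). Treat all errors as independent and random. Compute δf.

0.664 cm

∂f/∂d_o = (d_i/(d_o+d_i))² = 0.248;  ∂f/∂d_i = (d_o/(d_o+d_i))² = 0.252
δf = √((∂f/∂d_o · δd_o)² + (∂f/∂d_i · δd_i)²) = √(0.0357 + 0.405) = 0.664 cm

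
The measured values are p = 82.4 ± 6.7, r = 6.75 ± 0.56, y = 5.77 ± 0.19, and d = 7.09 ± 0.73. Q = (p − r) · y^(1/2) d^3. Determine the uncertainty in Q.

Let u = p − r = 75.7. δu = √(δp² + δr²) = √(44.9 + 0.314) = 6.72, so δu/u = 0.0889.
Q is then a monomial in u, y, d:
δQ/Q = √((δu/u)² + (½·δy/y)² + (3·δd/d)²) = √(0.00790 + 0.000271 + 0.0954) = 0.322
Q = 64800, so δQ = 0.322 × 64800 = 20800.

20800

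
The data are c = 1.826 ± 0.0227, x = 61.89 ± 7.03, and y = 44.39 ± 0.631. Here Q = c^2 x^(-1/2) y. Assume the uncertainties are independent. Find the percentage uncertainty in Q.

Q is a product of powers, so relative uncertainties combine in quadrature:
  (2·δc/c)² = (2×0.0124)² = 0.000618;  (−½·δx/x)² = (-0.5×0.114)² = 0.00323;  (1·δy/y)² = (1×0.0142)² = 0.000202
δQ/Q = √(0.00405) = 0.0636

6.36%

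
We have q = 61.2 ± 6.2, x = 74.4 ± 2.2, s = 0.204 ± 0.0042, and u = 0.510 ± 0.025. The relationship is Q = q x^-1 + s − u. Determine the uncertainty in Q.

0.0904

Let p = q·x^-1 = 0.823. δp/p = √((1·δq/q)² + (-1·δx/x)²) = √(0.0103 + 0.000874) = 0.106, so δp = 0.0868.
Q = p + s − u: δQ = √(δp² + δs² + δu²) = √(0.00754 + 1.76e-05 + 0.000625) = 0.0904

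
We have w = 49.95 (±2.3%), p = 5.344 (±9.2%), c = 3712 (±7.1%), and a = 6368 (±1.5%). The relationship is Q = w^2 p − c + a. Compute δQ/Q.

0.0875

Let h = w^2·p = 13330. δh/h = √((2·δw/w)² + (1·δp/p)²) = √(0.00212 + 0.00846) = 0.103, so δh = 1370.
Q = h − c + a: δQ = √(δh² + δc² + δa²) = √(1.88e+06 + 69500 + 9120) = 1400
Q = 15990, so δQ/Q = 1400/15990 = 0.0875.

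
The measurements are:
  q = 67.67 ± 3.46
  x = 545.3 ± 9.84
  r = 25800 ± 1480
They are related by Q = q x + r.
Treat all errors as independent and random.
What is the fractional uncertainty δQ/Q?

0.0397

Let p = q·x = 36900. δp/p = √((1·δq/q)² + (1·δx/x)²) = √(0.00261 + 0.000326) = 0.0542, so δp = 2000.
Q = p + r: δQ = √(δp² + δr²) = √(4e+06 + 2.19e+06) = 2490
Q = 62700, so δQ/Q = 2490/62700 = 0.0397.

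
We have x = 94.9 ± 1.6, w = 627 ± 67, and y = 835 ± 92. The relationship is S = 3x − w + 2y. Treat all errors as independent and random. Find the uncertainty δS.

Absolute uncertainties add in quadrature for a linear combination:
  (3·δx)² = 23.0;  (δw)² = 4490;  (2·δy)² = 33900
δS = √(38400) = 196

196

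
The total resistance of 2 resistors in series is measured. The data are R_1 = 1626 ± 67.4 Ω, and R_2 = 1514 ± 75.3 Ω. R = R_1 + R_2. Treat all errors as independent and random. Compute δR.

Each term contributes (cᵢ δxᵢ)² to (δR)²:
  (δR_1)² = 4540;  (δR_2)² = 5670
δR = √(10200) = 101 Ω

101 Ω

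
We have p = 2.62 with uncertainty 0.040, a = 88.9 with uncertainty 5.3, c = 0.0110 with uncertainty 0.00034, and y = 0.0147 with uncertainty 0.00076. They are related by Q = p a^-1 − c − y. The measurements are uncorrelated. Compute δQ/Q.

Let w = p·a^-1 = 0.0295. δw/w = √((1·δp/p)² + (-1·δa/a)²) = √(0.000233 + 0.00355) = 0.0615, so δw = 0.00181.
Q = w − c − y: δQ = √(δw² + δc² + δy²) = √(3.29e-06 + 1.16e-07 + 5.78e-07) = 0.00200
Q = 0.00377, so δQ/Q = 0.00200/0.00377 = 0.529.

0.529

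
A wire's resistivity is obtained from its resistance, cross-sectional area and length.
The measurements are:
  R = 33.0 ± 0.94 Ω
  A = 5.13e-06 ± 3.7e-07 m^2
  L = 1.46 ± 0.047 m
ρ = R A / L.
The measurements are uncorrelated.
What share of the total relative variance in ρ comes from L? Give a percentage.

14.7%

(δρ/ρ)² = (1·δR/R)² + (1·δA/A)² + (-1·δL/L)²
  R term: (1×0.0285)² = 0.000811
  A term: (1×0.0721)² = 0.00520
  L term: (-1×0.0322)² = 0.00104
Total = 0.00705. Share from L = 0.00104/0.00705 = 0.147.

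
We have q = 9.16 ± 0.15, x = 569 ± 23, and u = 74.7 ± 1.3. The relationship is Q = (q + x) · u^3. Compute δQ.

1.58e+07

Let w = q + x = 578. δw = √(δq² + δx²) = √(0.0225 + 529) = 23.0, so δw/w = 0.0398.
Q is then a monomial in w, u:
δQ/Q = √((δw/w)² + (3·δu/u)²) = √(0.00158 + 0.00273) = 0.0656
Q = 2.41e+08, so δQ = 0.0656 × 2.41e+08 = 1.58e+07.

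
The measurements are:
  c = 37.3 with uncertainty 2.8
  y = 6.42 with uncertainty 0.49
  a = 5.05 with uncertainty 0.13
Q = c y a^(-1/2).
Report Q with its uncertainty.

Relative error in a monomial: (δQ/Q)² = Σ (nᵢ · δxᵢ/xᵢ)².
  (1·δc/c)² = (1×0.0751)² = 0.00564;  (1·δy/y)² = (1×0.0763)² = 0.00583;  (−½·δa/a)² = (-0.5×0.0257)² = 0.000166
δQ/Q = √(0.0116) = 0.108
Q = 107, so δQ = 0.108 × 107 = 11.5.

107 ± 11.5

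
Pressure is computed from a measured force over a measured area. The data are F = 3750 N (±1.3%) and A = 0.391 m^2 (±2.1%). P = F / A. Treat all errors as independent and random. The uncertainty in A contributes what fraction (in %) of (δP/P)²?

72.3%

(δP/P)² = (1·δF/F)² + (-1·δA/A)²
  F term: (1×0.0130)² = 0.000169
  A term: (-1×0.0210)² = 0.000441
Total = 0.000610. Share from A = 0.000441/0.000610 = 0.723.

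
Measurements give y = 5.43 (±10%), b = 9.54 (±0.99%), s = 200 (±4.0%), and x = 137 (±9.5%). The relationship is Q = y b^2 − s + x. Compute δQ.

52.6

Let p = y·b^2 = 494. δp/p = √((1·δy/y)² + (2·δb/b)²) = √(0.0100 + 0.000392) = 0.102, so δp = 50.4.
Q = p − s + x: δQ = √(δp² + δs² + δx²) = √(2540 + 64.0 + 169) = 52.6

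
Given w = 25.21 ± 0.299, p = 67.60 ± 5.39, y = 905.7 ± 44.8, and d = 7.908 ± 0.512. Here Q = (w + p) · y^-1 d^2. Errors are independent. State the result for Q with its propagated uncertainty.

6.408 ± 0.963

Let u = w + p = 92.81. δu = √(δw² + δp²) = √(0.0894 + 29.1) = 5.40, so δu/u = 0.0582.
Q is then a monomial in u, y, d:
δQ/Q = √((δu/u)² + (-1·δy/y)² + (2·δd/d)²) = √(0.00338 + 0.00245 + 0.0168) = 0.150
Q = 6.408, so δQ = 0.150 × 6.408 = 0.963.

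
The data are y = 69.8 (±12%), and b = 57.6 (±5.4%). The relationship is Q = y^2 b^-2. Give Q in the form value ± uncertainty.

Since Q is a product/quotient, work with relative uncertainties:
  (2·δy/y)² = (2×0.120)² = 0.0576;  (-2·δb/b)² = (-2×0.0540)² = 0.0117
δQ/Q = √(0.0693) = 0.263
Q = 1.47, so δQ = 0.263 × 1.47 = 0.386.

1.47 ± 0.386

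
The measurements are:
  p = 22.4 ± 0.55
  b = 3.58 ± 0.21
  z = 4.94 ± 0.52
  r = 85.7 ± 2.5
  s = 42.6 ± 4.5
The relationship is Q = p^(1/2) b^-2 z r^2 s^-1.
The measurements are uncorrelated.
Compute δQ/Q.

0.199

Q is a product of powers, so relative uncertainties combine in quadrature:
  (½·δp/p)² = (0.5×0.0246)² = 0.000151;  (-2·δb/b)² = (-2×0.0587)² = 0.0138;  (1·δz/z)² = (1×0.105)² = 0.0111;  (2·δr/r)² = (2×0.0292)² = 0.00340;  (-1·δs/s)² = (-1×0.106)² = 0.0112
δQ/Q = √(0.0396) = 0.199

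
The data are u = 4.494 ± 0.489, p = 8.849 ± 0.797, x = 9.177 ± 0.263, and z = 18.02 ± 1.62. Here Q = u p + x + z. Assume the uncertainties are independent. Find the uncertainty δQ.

5.85

Let w = u·p = 39.77. δw/w = √((1·δu/u)² + (1·δp/p)²) = √(0.0118 + 0.00811) = 0.141, so δw = 5.62.
Q = w + x + z: δQ = √(δw² + δx² + δz²) = √(31.6 + 0.0692 + 2.62) = 5.85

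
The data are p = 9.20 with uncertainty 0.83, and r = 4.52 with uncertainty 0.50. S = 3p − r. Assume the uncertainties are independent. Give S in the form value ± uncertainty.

23.1 ± 2.54

Sums and differences: (δS)² = Σ (cᵢ δxᵢ)².
  (3·δp)² = 6.20;  (δr)² = 0.250
δS = √(6.45) = 2.54
S = 23.1.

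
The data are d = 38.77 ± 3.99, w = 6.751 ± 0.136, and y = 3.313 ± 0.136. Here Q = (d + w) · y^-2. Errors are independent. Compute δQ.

0.498

Let u = d + w = 45.52. δu = √(δd² + δw²) = √(15.9 + 0.0185) = 3.99, so δu/u = 0.0877.
Q is then a monomial in u, y:
δQ/Q = √((δu/u)² + (-2·δy/y)²) = √(0.00769 + 0.00674) = 0.120
Q = 4.147, so δQ = 0.120 × 4.147 = 0.498.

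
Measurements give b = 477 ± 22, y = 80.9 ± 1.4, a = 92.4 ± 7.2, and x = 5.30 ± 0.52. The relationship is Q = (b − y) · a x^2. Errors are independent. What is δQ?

2.24e+05

Let u = b − y = 396. δu = √(δb² + δy²) = √(484 + 1.96) = 22.0, so δu/u = 0.0557.
Q is then a monomial in u, a, x:
δQ/Q = √((δu/u)² + (1·δa/a)² + (2·δx/x)²) = √(0.00310 + 0.00607 + 0.0385) = 0.218
Q = 1.03e+06, so δQ = 0.218 × 1.03e+06 = 2.24e+05.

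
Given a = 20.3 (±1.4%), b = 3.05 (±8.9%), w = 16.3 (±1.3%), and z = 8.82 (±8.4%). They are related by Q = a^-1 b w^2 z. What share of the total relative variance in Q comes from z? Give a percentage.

44.5%

(δQ/Q)² = (-1·δa/a)² + (1·δb/b)² + (2·δw/w)² + (1·δz/z)²
  a term: (-1×0.0140)² = 0.000196
  b term: (1×0.0890)² = 0.00792
  w term: (2×0.0130)² = 0.000676
  z term: (1×0.0840)² = 0.00706
Total = 0.0158. Share from z = 0.00706/0.0158 = 0.445.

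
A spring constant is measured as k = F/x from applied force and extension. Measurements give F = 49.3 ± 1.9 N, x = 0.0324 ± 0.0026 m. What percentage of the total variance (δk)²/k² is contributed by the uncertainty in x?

81.3%

(δk/k)² = (1·δF/F)² + (-1·δx/x)²
  F term: (1×0.0385)² = 0.00149
  x term: (-1×0.0802)² = 0.00644
Total = 0.00792. Share from x = 0.00644/0.00792 = 0.813.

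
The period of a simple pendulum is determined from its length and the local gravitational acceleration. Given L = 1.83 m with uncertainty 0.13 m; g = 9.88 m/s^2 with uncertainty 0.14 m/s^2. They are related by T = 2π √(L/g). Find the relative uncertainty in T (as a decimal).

0.0362

Products/powers → add relative errors in quadrature, weighted by exponent:
  (½·δL/L)² = (0.5×0.0710)² = 0.00126;  (−½·δg/g)² = (-0.5×0.0142)² = 5.02e-05
δT/T = √(0.00131) = 0.0362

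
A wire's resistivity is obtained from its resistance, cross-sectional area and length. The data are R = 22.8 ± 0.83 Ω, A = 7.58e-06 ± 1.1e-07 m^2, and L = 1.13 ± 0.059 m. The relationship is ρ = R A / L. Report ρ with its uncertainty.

(1.53 ± 0.0998) × 10^-4 Ω·m

For a monomial ρ ∝ R, A, L^-1, fractional errors add in quadrature:
  (1·δR/R)² = (1×0.0364)² = 0.00133;  (1·δA/A)² = (1×0.0145)² = 0.000211;  (-1·δL/L)² = (-1×0.0522)² = 0.00273
δρ/ρ = √(0.00426) = 0.0653
ρ = 0.000153 Ω·m, so δρ = 0.0653 × 0.000153 = 9.98e-06 Ω·m.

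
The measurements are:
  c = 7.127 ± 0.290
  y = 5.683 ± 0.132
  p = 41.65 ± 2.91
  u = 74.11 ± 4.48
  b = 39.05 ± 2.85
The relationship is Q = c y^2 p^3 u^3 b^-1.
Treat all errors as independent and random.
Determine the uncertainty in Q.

5.08e+10

Since Q is a product/quotient, work with relative uncertainties:
  (1·δc/c)² = (1×0.0407)² = 0.00166;  (2·δy/y)² = (2×0.0232)² = 0.00216;  (3·δp/p)² = (3×0.0699)² = 0.0439;  (3·δu/u)² = (3×0.0605)² = 0.0329;  (-1·δb/b)² = (-1×0.0730)² = 0.00533
δQ/Q = √(0.0860) = 0.293
Q = 1.733e+11, so δQ = 0.293 × 1.733e+11 = 5.08e+10.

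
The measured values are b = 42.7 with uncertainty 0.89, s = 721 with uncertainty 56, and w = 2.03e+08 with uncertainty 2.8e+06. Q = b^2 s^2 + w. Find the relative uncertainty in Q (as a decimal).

Let p = b^2·s^2 = 9.48e+08. δp/p = √((2·δb/b)² + (2·δs/s)²) = √(0.00174 + 0.0241) = 0.161, so δp = 1.52e+08.
Q = p + w: δQ = √(δp² + δw²) = √(2.32e+16 + 7.84e+12) = 1.52e+08
Q = 1.15e+09, so δQ/Q = 1.52e+08/1.15e+09 = 0.132.

0.132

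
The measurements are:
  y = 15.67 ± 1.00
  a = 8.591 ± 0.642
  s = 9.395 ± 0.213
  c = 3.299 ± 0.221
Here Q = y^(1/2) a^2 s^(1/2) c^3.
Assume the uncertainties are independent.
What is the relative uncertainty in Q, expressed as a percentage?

Since Q is a product/quotient, work with relative uncertainties:
  (½·δy/y)² = (0.5×0.0638)² = 0.00102;  (2·δa/a)² = (2×0.0747)² = 0.0223;  (½·δs/s)² = (0.5×0.0227)² = 0.000129;  (3·δc/c)² = (3×0.0670)² = 0.0404
δQ/Q = √(0.0639) = 0.253

25.3%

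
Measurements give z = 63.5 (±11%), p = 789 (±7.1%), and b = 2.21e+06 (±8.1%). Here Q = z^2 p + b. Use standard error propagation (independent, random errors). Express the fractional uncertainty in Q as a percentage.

Let w = z^2·p = 3.18e+06. δw/w = √((2·δz/z)² + (1·δp/p)²) = √(0.0484 + 0.00504) = 0.231, so δw = 7.35e+05.
Q = w + b: δQ = √(δw² + δb²) = √(5.41e+11 + 3.2e+10) = 7.57e+05
Q = 5.39e+06, so δQ/Q = 7.57e+05/5.39e+06 = 0.140.

14.0%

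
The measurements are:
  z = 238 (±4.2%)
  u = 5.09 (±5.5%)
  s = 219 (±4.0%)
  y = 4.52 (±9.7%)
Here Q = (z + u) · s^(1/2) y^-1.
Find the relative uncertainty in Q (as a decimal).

Let w = z + u = 243. δw = √(δz² + δu²) = √(99.9 + 0.0784) = 10.00, so δw/w = 0.0411.
Q is then a monomial in w, s, y:
δQ/Q = √((δw/w)² + (½·δs/s)² + (-1·δy/y)²) = √(0.00169 + 0.000400 + 0.00941) = 0.107

0.107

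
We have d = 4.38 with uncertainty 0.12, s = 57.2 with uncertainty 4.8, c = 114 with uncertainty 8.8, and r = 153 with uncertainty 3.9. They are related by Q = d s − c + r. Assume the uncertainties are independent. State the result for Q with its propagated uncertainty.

Let p = d·s = 251. δp/p = √((1·δd/d)² + (1·δs/s)²) = √(0.000751 + 0.00704) = 0.0883, so δp = 22.1.
Q = p − c + r: δQ = √(δp² + δc² + δr²) = √(489 + 77.4 + 15.2) = 24.1
Q = 290.

290 ± 24.1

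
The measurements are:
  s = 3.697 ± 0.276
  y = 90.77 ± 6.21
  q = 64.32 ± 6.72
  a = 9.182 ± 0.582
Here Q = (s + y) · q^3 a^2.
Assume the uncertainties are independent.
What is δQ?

7.3e+08

Let u = s + y = 94.47. δu = √(δs² + δy²) = √(0.0762 + 38.6) = 6.22, so δu/u = 0.0658.
Q is then a monomial in u, q, a:
δQ/Q = √((δu/u)² + (3·δq/q)² + (2·δa/a)²) = √(0.00433 + 0.0982 + 0.0161) = 0.344
Q = 2.119e+09, so δQ = 0.344 × 2.119e+09 = 7.3e+08.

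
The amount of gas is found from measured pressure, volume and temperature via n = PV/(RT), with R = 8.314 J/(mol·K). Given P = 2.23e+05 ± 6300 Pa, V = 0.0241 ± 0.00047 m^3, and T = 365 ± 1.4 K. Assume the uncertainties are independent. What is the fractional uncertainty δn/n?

0.0345

n is a product of powers, so relative uncertainties combine in quadrature:
  (1·δP/P)² = (1×0.0283)² = 0.000798;  (1·δV/V)² = (1×0.0195)² = 0.000380;  (-1·δT/T)² = (-1×0.00384)² = 1.47e-05
δn/n = √(0.00119) = 0.0345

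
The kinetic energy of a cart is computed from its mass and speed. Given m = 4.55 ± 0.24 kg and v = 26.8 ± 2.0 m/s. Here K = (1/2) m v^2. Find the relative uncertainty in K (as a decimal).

Products/powers → add relative errors in quadrature, weighted by exponent:
  (1·δm/m)² = (1×0.0527)² = 0.00278;  (2·δv/v)² = (2×0.0746)² = 0.0223
δK/K = √(0.0251) = 0.158

0.158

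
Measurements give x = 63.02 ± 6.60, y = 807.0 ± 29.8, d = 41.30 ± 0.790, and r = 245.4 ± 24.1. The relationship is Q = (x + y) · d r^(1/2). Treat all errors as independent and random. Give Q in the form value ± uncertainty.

562900 ± 35600

Let u = x + y = 870.0. δu = √(δx² + δy²) = √(43.6 + 888) = 30.5, so δu/u = 0.0351.
Q is then a monomial in u, d, r:
δQ/Q = √((δu/u)² + (1·δd/d)² + (½·δr/r)²) = √(0.00123 + 0.000366 + 0.00241) = 0.0633
Q = 562900, so δQ = 0.0633 × 562900 = 35600.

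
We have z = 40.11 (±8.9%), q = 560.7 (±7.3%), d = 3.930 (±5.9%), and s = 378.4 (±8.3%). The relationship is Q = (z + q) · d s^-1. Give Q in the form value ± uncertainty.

6.240 ± 0.765

Let u = z + q = 600.8. δu = √(δz² + δq²) = √(12.7 + 1680) = 41.1, so δu/u = 0.0684.
Q is then a monomial in u, d, s:
δQ/Q = √((δu/u)² + (1·δd/d)² + (-1·δs/s)²) = √(0.00468 + 0.00348 + 0.00689) = 0.123
Q = 6.240, so δQ = 0.123 × 6.240 = 0.765.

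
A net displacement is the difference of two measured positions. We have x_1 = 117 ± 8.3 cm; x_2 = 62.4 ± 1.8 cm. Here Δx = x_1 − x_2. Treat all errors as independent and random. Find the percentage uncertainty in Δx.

15.6%

Sums and differences: (δΔx)² = Σ (cᵢ δxᵢ)².
  (δx_1)² = 68.9;  (δx_2)² = 3.24
δΔx = √(72.1) = 8.49 cm
Δx = 54.6 cm, so δΔx/Δx = 8.49/54.6 = 0.156.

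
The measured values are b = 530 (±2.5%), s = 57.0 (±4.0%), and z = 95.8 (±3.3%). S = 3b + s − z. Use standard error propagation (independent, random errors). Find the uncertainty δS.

Absolute uncertainties add in quadrature for a linear combination:
  (3·δb)² = 1580;  (δs)² = 5.20;  (δz)² = 9.99
δS = √(1600) = 39.9

39.9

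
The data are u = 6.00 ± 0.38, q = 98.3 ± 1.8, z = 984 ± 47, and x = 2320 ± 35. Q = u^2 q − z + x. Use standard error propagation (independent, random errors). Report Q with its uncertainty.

4870 ± 457

Let p = u^2·q = 3540. δp/p = √((2·δu/u)² + (1·δq/q)²) = √(0.0160 + 0.000335) = 0.128, so δp = 453.
Q = p − z + x: δQ = √(δp² + δz² + δx²) = √(2.05e+05 + 2210 + 1220) = 457
Q = 4870.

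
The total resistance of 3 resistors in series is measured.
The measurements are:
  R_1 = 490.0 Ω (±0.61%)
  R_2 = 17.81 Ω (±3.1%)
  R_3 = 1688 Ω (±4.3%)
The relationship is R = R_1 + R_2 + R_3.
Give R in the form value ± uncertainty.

Each term contributes (cᵢ δxᵢ)² to (δR)²:
  (δR_1)² = 8.93;  (δR_2)² = 0.305;  (δR_3)² = 5270
δR = √(5280) = 72.6 Ω
R = 2196 Ω.

2196 ± 72.6 Ω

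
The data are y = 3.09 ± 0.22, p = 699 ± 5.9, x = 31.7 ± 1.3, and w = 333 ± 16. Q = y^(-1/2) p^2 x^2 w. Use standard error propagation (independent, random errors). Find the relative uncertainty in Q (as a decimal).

Relative error in a monomial: (δQ/Q)² = Σ (nᵢ · δxᵢ/xᵢ)².
  (−½·δy/y)² = (-0.5×0.0712)² = 0.00127;  (2·δp/p)² = (2×0.00844)² = 0.000285;  (2·δx/x)² = (2×0.0410)² = 0.00673;  (1·δw/w)² = (1×0.0480)² = 0.00231
δQ/Q = √(0.0106) = 0.103

0.103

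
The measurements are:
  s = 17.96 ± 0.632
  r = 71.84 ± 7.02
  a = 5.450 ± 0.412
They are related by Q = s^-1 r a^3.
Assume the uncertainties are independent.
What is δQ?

162

Q is a product of powers, so relative uncertainties combine in quadrature:
  (-1·δs/s)² = (-1×0.0352)² = 0.00124;  (1·δr/r)² = (1×0.0977)² = 0.00955;  (3·δa/a)² = (3×0.0756)² = 0.0514
δQ/Q = √(0.0622) = 0.249
Q = 647.5, so δQ = 0.249 × 647.5 = 162.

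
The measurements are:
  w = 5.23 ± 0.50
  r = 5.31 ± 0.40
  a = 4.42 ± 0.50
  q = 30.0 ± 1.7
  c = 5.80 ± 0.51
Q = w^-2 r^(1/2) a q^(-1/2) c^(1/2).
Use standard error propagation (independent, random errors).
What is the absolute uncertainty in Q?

0.0379

Products/powers → add relative errors in quadrature, weighted by exponent:
  (-2·δw/w)² = (-2×0.0956)² = 0.0366;  (½·δr/r)² = (0.5×0.0753)² = 0.00142;  (1·δa/a)² = (1×0.113)² = 0.0128;  (−½·δq/q)² = (-0.5×0.0567)² = 0.000803;  (½·δc/c)² = (0.5×0.0879)² = 0.00193
δQ/Q = √(0.0535) = 0.231
Q = 0.164, so δQ = 0.231 × 0.164 = 0.0379.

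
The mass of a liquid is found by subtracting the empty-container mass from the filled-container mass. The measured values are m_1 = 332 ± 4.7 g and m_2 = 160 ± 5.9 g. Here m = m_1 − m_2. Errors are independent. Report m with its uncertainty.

172 ± 7.54 g

Each term contributes (cᵢ δxᵢ)² to (δm)²:
  (δm_1)² = 22.1;  (δm_2)² = 34.8
δm = √(56.9) = 7.54 g
m = 172 g.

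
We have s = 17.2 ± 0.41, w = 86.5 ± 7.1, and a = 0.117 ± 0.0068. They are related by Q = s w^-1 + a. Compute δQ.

Let p = s·w^-1 = 0.199. δp/p = √((1·δs/s)² + (-1·δw/w)²) = √(0.000568 + 0.00674) = 0.0855, so δp = 0.0170.
Q = p + a: δQ = √(δp² + δa²) = √(0.000289 + 4.62e-05) = 0.0183

0.0183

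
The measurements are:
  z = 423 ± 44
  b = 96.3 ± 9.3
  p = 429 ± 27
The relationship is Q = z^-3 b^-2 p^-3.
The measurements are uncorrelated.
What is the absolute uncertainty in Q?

Each factor contributes (exponent × relative error)² to (δQ/Q)²:
  (-3·δz/z)² = (-3×0.104)² = 0.0974;  (-2·δb/b)² = (-2×0.0966)² = 0.0373;  (-3·δp/p)² = (-3×0.0629)² = 0.0356
δQ/Q = √(0.170) = 0.413
Q = 1.8e-20, so δQ = 0.413 × 1.8e-20 = 7.45e-21.

7.45e-21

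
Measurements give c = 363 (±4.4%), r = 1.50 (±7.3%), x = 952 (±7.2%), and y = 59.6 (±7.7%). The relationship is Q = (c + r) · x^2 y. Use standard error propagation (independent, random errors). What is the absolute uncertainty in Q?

3.33e+09

Let u = c + r = 364. δu = √(δc² + δr²) = √(255 + 0.0120) = 16.0, so δu/u = 0.0438.
Q is then a monomial in u, x, y:
δQ/Q = √((δu/u)² + (2·δx/x)² + (1·δy/y)²) = √(0.00192 + 0.0207 + 0.00593) = 0.169
Q = 1.97e+10, so δQ = 0.169 × 1.97e+10 = 3.33e+09.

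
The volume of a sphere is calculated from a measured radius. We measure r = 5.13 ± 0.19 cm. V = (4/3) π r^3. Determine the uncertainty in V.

62.8 cm^3

V ∝ r^3, so δV/V = |3| · δr/r = 3 × 0.0370 = 0.111.
V = 566 cm^3, so δV = 0.111 × 566 = 62.8 cm^3.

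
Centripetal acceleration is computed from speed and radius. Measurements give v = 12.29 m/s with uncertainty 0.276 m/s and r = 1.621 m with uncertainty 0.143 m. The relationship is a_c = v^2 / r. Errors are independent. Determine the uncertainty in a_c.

Since a_c is a product/quotient, work with relative uncertainties:
  (2·δv/v)² = (2×0.0225)² = 0.00202;  (-1·δr/r)² = (-1×0.0882)² = 0.00778
δa_c/a_c = √(0.00980) = 0.0990
a_c = 93.18 m/s^2, so δa_c = 0.0990 × 93.18 = 9.22 m/s^2.

9.22 m/s^2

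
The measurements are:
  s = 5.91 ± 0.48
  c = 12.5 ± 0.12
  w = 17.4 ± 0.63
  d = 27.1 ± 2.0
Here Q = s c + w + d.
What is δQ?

Let p = s·c = 73.9. δp/p = √((1·δs/s)² + (1·δc/c)²) = √(0.00660 + 9.22e-05) = 0.0818, so δp = 6.04.
Q = p + w + d: δQ = √(δp² + δw² + δd²) = √(36.5 + 0.397 + 4.00) = 6.40

6.40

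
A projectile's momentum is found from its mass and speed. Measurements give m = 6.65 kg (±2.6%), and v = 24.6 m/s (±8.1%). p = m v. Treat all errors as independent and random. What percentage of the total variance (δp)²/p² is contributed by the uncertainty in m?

9.34%

(δp/p)² = (1·δm/m)² + (1·δv/v)²
  m term: (1×0.0260)² = 0.000676
  v term: (1×0.0810)² = 0.00656
Total = 0.00724. Share from m = 0.000676/0.00724 = 0.0934.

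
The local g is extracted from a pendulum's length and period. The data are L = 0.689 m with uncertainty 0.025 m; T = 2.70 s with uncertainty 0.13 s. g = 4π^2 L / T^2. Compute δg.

0.384 m/s^2

g is a product of powers, so relative uncertainties combine in quadrature:
  (1·δL/L)² = (1×0.0363)² = 0.00132;  (-2·δT/T)² = (-2×0.0481)² = 0.00927
δg/g = √(0.0106) = 0.103
g = 3.73 m/s^2, so δg = 0.103 × 3.73 = 0.384 m/s^2.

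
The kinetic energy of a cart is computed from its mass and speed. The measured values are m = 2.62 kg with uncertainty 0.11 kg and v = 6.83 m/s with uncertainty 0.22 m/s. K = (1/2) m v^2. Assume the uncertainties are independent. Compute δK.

4.70 J

Each factor contributes (exponent × relative error)² to (δK/K)²:
  (1·δm/m)² = (1×0.0420)² = 0.00176;  (2·δv/v)² = (2×0.0322)² = 0.00415
δK/K = √(0.00591) = 0.0769
K = 61.1 J, so δK = 0.0769 × 61.1 = 4.70 J.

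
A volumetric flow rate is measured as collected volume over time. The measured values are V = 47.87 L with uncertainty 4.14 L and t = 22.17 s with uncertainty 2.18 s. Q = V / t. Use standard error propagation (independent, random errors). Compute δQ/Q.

0.131

Each factor contributes (exponent × relative error)² to (δQ/Q)²:
  (1·δV/V)² = (1×0.0865)² = 0.00748;  (-1·δt/t)² = (-1×0.0983)² = 0.00967
δQ/Q = √(0.0171) = 0.131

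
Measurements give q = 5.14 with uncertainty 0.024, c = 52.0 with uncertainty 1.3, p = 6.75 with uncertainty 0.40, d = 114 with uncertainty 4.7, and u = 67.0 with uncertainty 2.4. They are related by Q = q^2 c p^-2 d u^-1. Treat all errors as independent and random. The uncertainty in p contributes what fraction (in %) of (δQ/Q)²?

79.2%

(δQ/Q)² = (2·δq/q)² + (1·δc/c)² + (-2·δp/p)² + (1·δd/d)² + (-1·δu/u)²
  q term: (2×0.00467)² = 8.72e-05
  c term: (1×0.0250)² = 0.000625
  p term: (-2×0.0593)² = 0.0140
  d term: (1×0.0412)² = 0.00170
  u term: (-1×0.0358)² = 0.00128
Total = 0.0177. Share from p = 0.0140/0.0177 = 0.792.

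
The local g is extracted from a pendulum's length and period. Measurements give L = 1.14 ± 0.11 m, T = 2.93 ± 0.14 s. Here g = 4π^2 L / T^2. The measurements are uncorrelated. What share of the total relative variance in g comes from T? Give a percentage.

49.5%

(δg/g)² = (1·δL/L)² + (-2·δT/T)²
  L term: (1×0.0965)² = 0.00931
  T term: (-2×0.0478)² = 0.00913
Total = 0.0184. Share from T = 0.00913/0.0184 = 0.495.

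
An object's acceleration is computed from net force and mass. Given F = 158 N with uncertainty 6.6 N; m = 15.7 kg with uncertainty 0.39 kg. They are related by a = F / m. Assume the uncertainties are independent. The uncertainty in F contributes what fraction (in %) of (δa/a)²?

(δa/a)² = (1·δF/F)² + (-1·δm/m)²
  F term: (1×0.0418)² = 0.00174
  m term: (-1×0.0248)² = 0.000617
Total = 0.00236. Share from F = 0.00174/0.00236 = 0.739.

73.9%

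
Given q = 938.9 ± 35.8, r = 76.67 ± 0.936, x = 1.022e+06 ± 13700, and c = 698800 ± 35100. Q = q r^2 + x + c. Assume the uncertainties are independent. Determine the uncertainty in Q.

Let p = q·r^2 = 5.519e+06. δp/p = √((1·δq/q)² + (2·δr/r)²) = √(0.00145 + 0.000596) = 0.0453, so δp = 2.5e+05.
Q = p + x + c: δQ = √(δp² + δx² + δc²) = √(6.24e+10 + 1.88e+08 + 1.23e+09) = 2.53e+05

2.53e+05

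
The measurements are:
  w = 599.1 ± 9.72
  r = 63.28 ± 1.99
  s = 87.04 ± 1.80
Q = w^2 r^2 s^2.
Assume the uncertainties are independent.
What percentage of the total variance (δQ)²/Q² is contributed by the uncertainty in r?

58.9%

(δQ/Q)² = (2·δw/w)² + (2·δr/r)² + (2·δs/s)²
  w term: (2×0.0162)² = 0.00105
  r term: (2×0.0314)² = 0.00396
  s term: (2×0.0207)² = 0.00171
Total = 0.00672. Share from r = 0.00396/0.00672 = 0.589.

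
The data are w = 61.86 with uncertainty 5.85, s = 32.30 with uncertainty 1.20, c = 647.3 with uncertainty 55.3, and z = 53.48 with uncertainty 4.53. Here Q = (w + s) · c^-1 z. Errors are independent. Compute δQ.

Let u = w + s = 94.16. δu = √(δw² + δs²) = √(34.2 + 1.44) = 5.97, so δu/u = 0.0634.
Q is then a monomial in u, c, z:
δQ/Q = √((δu/u)² + (-1·δc/c)² + (1·δz/z)²) = √(0.00402 + 0.00730 + 0.00717) = 0.136
Q = 7.780, so δQ = 0.136 × 7.780 = 1.06.

1.06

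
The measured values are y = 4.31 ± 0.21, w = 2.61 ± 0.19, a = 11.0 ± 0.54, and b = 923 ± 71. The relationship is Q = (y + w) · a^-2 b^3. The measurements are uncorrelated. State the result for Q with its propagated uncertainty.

(4.50 ± 1.14) × 10^7

Let u = y + w = 6.92. δu = √(δy² + δw²) = √(0.0441 + 0.0361) = 0.283, so δu/u = 0.0409.
Q is then a monomial in u, a, b:
δQ/Q = √((δu/u)² + (-2·δa/a)² + (3·δb/b)²) = √(0.00167 + 0.00964 + 0.0533) = 0.254
Q = 4.5e+07, so δQ = 0.254 × 4.5e+07 = 1.14e+07.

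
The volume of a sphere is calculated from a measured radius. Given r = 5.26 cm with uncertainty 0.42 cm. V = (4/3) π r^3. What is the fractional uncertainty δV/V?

0.240

V ∝ r^3, so δV/V = |3| · δr/r = 3 × 0.0798 = 0.240.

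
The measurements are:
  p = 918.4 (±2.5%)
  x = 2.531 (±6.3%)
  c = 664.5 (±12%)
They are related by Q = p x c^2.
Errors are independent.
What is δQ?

Each factor contributes (exponent × relative error)² to (δQ/Q)²:
  (1·δp/p)² = (1×0.0250)² = 0.000625;  (1·δx/x)² = (1×0.0630)² = 0.00397;  (2·δc/c)² = (2×0.120)² = 0.0576
δQ/Q = √(0.0622) = 0.249
Q = 1.026e+09, so δQ = 0.249 × 1.026e+09 = 2.56e+08.

2.56e+08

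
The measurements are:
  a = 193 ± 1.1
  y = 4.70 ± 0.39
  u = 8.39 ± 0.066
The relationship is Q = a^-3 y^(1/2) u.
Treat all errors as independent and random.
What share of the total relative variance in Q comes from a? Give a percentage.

(δQ/Q)² = (-3·δa/a)² + (½·δy/y)² + (1·δu/u)²
  a term: (-3×0.00570)² = 0.000292
  y term: (0.5×0.0830)² = 0.00172
  u term: (1×0.00787)² = 6.19e-05
Total = 0.00208. Share from a = 0.000292/0.00208 = 0.141.

14.1%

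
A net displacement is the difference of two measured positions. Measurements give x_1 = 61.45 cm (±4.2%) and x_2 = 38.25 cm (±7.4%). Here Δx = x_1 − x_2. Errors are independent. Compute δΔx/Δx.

For a sum/difference, combine absolute errors in quadrature:
  (δx_1)² = 6.66;  (δx_2)² = 8.01
δΔx = √(14.7) = 3.83 cm
Δx = 23.20 cm, so δΔx/Δx = 3.83/23.20 = 0.165.

0.165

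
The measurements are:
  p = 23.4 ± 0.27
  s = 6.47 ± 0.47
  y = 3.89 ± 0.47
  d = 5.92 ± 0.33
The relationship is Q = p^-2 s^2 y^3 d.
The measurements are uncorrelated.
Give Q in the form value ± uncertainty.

26.6 ± 10.5

Products/powers → add relative errors in quadrature, weighted by exponent:
  (-2·δp/p)² = (-2×0.0115)² = 0.000533;  (2·δs/s)² = (2×0.0726)² = 0.0211;  (3·δy/y)² = (3×0.121)² = 0.131;  (1·δd/d)² = (1×0.0557)² = 0.00311
δQ/Q = √(0.156) = 0.395
Q = 26.6, so δQ = 0.395 × 26.6 = 10.5.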